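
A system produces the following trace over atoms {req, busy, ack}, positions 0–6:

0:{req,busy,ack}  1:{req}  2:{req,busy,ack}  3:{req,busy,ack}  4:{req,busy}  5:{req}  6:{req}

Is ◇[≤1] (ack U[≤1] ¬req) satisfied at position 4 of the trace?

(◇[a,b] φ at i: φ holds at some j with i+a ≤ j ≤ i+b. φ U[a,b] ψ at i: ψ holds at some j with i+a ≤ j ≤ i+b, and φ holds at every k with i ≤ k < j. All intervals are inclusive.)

Check (ack U[≤1] ¬req) at each j in [4,5]:
  j=4: fails
  j=5: fails
No position in the window satisfies it → formula fails.

False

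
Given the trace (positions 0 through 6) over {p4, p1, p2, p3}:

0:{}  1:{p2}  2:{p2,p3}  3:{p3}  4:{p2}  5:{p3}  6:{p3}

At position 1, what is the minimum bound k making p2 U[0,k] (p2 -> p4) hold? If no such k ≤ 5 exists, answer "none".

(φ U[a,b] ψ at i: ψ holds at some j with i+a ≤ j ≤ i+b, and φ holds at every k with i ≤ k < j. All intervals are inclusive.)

2

Need earliest j ≥ 1 with (p2 -> p4), and p2 at every k in [1,j-1].
  j=1: rhs fails.
  j=2: rhs fails.
  j=3: rhs holds; lhs holds on [1,2]. k = 2.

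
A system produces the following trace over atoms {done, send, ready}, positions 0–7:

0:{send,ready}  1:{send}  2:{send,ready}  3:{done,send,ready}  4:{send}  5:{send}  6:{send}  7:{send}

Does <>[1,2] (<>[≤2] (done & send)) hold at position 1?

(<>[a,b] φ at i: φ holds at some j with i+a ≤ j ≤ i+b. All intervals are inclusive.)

Check <>[≤2] (done & send) at each j in [2,3]:
  j=2: holds (witness at 3)
  j=3: holds (witness at 3)
Found at j=2 → formula holds.

Holds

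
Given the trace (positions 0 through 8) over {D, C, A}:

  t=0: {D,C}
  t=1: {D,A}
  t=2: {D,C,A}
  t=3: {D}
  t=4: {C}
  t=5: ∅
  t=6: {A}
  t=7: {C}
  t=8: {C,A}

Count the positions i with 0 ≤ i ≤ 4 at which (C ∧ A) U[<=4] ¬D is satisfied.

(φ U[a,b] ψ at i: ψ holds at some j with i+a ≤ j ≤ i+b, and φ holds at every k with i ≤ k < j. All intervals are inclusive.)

1

Evaluate at each i in [0,4]:
  i=0: ✗ (lhs fails at k=0 before rhs at j=4)
  i=1: ✗ (lhs fails at k=1 before rhs at j=4)
  i=2: ✗ (lhs fails at k=3 before rhs at j=4)
  i=3: ✗ (lhs fails at k=3 before rhs at j=4)
  i=4: ✓ (rhs at j=4)
Positions where it holds: {4} → 1.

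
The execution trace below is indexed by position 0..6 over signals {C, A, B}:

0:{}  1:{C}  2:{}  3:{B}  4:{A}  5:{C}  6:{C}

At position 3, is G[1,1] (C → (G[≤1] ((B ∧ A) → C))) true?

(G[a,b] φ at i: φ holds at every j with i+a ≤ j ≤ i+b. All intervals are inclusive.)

Check (C → (G[≤1] ((B ∧ A) → C))) at every j in [4,4]:
  j=4: antecedent false → ✓
All positions satisfy it → formula holds.

Yes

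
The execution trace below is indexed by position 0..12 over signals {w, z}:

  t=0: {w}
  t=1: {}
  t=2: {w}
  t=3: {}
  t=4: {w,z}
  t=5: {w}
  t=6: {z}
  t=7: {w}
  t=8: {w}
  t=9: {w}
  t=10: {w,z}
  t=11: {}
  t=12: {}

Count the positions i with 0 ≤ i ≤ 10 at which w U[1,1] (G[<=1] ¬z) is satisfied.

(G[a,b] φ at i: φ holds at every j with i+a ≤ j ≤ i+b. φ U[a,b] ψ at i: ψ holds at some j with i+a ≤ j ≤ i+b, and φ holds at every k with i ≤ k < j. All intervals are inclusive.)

3

Evaluate at each i in [0,10]:
  i=0: ✓ (rhs at j=1; lhs holds on [0,0])
  i=1: ✗ (lhs fails at k=1 before rhs at j=2)
  i=2: ✗ (no rhs in [3,3])
  i=3: ✗ (no rhs in [4,4])
  i=4: ✗ (no rhs in [5,5])
  i=5: ✗ (no rhs in [6,6])
  i=6: ✗ (lhs fails at k=6 before rhs at j=7)
  i=7: ✓ (rhs at j=8; lhs holds on [7,7])
  i=8: ✗ (no rhs in [9,9])
  i=9: ✗ (no rhs in [10,10])
  i=10: ✓ (rhs at j=11; lhs holds on [10,10])
Positions where it holds: {0, 7, 10} → 3.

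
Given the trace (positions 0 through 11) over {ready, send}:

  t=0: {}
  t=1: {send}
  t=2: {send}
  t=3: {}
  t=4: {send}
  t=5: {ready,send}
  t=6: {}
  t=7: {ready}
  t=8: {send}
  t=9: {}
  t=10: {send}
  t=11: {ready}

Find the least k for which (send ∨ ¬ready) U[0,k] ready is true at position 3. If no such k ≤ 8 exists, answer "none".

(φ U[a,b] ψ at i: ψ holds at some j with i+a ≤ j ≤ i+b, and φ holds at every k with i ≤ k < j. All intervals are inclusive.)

Need earliest j ≥ 3 with ready, and (send ∨ ¬ready) at every k in [3,j-1].
  j=3: rhs fails.
  j=4: rhs fails.
  j=5: rhs holds; lhs holds on [3,4]. k = 2.

2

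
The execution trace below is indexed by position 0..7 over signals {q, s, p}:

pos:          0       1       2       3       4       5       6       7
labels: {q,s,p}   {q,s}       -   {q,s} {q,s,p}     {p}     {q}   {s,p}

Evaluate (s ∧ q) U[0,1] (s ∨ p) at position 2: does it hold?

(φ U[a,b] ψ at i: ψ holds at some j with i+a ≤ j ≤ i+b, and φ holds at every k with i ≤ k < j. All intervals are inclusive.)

Need some j in [2,3] with (s ∨ p), and (s ∧ q) at every k in [2,j-1].
  j=2: (s ∨ p) false.
  j=3: (s ∨ p) holds, but (s ∧ q) fails at k=2 → not this j.
No j in the window works → until fails.

False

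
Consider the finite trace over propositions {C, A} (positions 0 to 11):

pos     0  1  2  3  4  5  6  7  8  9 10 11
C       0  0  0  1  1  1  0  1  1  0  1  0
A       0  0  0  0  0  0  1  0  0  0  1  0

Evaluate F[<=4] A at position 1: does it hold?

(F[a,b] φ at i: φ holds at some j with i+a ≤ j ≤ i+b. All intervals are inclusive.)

No

Check A at each j in [1,5]:
  j=1: false
  j=2: false
  j=3: false
  j=4: false
  j=5: false
No position in the window satisfies it → formula fails.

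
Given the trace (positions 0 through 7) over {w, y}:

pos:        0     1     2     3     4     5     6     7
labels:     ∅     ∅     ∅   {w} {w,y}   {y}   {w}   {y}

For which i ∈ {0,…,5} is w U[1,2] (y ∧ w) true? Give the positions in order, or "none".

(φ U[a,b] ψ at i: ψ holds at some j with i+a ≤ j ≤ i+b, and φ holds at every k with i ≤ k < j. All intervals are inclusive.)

Evaluate at each i in [0,5]:
  i=0: ✗ (no rhs in [1,2])
  i=1: ✗ (no rhs in [2,3])
  i=2: ✗ (lhs fails at k=2 before rhs at j=4)
  i=3: ✓ (rhs at j=4; lhs holds on [3,3])
  i=4: ✗ (no rhs in [5,6])
  i=5: ✗ (no rhs in [6,7])

3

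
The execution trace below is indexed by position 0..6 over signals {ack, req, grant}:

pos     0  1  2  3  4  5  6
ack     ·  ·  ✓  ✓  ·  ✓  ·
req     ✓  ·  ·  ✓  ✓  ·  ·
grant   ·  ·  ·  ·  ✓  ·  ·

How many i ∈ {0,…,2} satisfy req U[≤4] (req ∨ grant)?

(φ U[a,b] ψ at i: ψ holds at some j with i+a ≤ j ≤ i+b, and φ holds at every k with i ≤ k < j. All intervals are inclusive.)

Evaluate at each i in [0,2]:
  i=0: ✓ (rhs at j=0)
  i=1: ✗ (lhs fails at k=1 before rhs at j=3)
  i=2: ✗ (lhs fails at k=2 before rhs at j=3)
Positions where it holds: {0} → 1.

1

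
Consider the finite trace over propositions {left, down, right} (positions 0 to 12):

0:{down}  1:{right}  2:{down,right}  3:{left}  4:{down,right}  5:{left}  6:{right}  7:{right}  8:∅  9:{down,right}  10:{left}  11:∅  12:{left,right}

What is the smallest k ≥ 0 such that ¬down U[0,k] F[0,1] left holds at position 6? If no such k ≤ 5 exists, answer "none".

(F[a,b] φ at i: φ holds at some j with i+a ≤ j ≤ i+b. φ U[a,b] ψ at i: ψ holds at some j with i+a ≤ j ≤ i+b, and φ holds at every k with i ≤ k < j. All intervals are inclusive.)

3

Need earliest j ≥ 6 with F[0,1] left, and ¬down at every k in [6,j-1].
  j=6: rhs fails.
  j=7: rhs fails.
  j=8: rhs fails.
  j=9: rhs holds; lhs holds on [6,8]. k = 3.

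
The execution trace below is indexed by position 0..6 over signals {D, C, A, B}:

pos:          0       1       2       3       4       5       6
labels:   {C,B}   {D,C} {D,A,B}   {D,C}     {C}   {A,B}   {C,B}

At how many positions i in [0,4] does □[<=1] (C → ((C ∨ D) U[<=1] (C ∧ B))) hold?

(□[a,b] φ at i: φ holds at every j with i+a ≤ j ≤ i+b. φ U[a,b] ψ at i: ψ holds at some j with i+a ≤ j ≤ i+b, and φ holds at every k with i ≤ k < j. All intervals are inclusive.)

0

Evaluate at each i in [0,4]:
  i=0: ✗ (fails at j=1)
  i=1: ✗ (fails at j=1)
  i=2: ✗ (fails at j=3)
  i=3: ✗ (fails at j=3)
  i=4: ✗ (fails at j=4)
Positions where it holds: {} → 0.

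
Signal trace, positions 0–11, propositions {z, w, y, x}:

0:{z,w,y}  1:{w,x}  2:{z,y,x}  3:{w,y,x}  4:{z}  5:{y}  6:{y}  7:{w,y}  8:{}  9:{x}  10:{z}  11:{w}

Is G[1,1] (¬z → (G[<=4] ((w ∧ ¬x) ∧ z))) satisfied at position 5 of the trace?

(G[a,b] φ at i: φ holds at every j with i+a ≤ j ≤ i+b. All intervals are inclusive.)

Does not hold

Check (¬z → (G[<=4] ((w ∧ ¬x) ∧ z))) at every j in [6,6]:
  j=6: antecedent true; consequent fails at 6 → ✗
Fails at j=6 → formula fails.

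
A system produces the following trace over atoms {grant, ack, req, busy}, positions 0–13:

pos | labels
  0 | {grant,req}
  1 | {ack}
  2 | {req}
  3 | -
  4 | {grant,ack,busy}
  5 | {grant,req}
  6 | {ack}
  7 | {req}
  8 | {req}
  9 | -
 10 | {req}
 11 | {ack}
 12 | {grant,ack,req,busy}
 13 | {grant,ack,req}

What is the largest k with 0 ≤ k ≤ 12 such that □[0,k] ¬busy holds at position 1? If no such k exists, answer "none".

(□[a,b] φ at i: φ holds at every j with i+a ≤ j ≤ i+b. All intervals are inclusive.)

2

¬busy must hold from j=1 onward; find where it first fails.
  j=1: holds
  j=2: holds
  j=3: holds
  j=4: fails
Holds on [1,3], so largest k = 2.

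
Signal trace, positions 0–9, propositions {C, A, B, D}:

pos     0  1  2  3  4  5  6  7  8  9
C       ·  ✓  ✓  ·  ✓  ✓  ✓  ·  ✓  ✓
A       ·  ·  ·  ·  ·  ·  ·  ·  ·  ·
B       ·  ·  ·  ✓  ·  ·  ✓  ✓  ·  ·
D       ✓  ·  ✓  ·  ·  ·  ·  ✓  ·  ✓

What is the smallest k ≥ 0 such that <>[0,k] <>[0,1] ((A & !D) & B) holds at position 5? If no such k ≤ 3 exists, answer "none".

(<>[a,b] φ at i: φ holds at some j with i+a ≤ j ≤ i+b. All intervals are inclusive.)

none

Scan j = 5,6,… for <>[0,1] ((A & !D) & B):
  j=5: fails
  j=6: fails
  j=7: fails
  j=8: fails
No j in [5,8] satisfies it → none.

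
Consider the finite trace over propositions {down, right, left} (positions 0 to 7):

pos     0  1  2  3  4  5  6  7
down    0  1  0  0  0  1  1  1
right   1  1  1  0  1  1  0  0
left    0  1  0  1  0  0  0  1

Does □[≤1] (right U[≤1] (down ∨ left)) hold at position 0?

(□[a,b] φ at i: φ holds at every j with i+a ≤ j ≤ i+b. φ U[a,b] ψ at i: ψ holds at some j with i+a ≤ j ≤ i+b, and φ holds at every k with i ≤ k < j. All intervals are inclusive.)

Yes

Check (right U[≤1] (down ∨ left)) at every j in [0,1]:
  j=0: holds
  j=1: holds
All positions satisfy it → formula holds.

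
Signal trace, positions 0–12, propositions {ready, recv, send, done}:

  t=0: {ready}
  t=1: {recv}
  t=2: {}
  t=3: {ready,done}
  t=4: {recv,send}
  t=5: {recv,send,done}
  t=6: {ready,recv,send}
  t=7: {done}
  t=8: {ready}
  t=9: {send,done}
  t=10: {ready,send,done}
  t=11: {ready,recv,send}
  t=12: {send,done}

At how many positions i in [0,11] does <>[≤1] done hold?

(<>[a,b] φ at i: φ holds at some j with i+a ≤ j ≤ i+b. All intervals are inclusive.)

10

Evaluate at each i in [0,11]:
  i=0: ✗ (none in [0,1])
  i=1: ✗ (none in [1,2])
  i=2: ✓ (witness j=3)
  i=3: ✓ (witness j=3)
  i=4: ✓ (witness j=5)
  i=5: ✓ (witness j=5)
  i=6: ✓ (witness j=7)
  i=7: ✓ (witness j=7)
  i=8: ✓ (witness j=9)
  i=9: ✓ (witness j=9)
  i=10: ✓ (witness j=10)
  i=11: ✓ (witness j=12)
Positions where it holds: {2, 3, 4, 5, 6, 7, 8, 9, 10, 11} → 10.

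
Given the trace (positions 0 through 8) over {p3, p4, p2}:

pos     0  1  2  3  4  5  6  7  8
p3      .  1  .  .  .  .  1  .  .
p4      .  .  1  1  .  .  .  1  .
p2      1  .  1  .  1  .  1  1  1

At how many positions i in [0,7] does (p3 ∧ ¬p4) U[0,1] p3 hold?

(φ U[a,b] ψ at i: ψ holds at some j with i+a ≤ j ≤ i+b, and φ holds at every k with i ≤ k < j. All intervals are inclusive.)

2

Evaluate at each i in [0,7]:
  i=0: ✗ (lhs fails at k=0 before rhs at j=1)
  i=1: ✓ (rhs at j=1)
  i=2: ✗ (no rhs in [2,3])
  i=3: ✗ (no rhs in [3,4])
  i=4: ✗ (no rhs in [4,5])
  i=5: ✗ (lhs fails at k=5 before rhs at j=6)
  i=6: ✓ (rhs at j=6)
  i=7: ✗ (no rhs in [7,8])
Positions where it holds: {1, 6} → 2.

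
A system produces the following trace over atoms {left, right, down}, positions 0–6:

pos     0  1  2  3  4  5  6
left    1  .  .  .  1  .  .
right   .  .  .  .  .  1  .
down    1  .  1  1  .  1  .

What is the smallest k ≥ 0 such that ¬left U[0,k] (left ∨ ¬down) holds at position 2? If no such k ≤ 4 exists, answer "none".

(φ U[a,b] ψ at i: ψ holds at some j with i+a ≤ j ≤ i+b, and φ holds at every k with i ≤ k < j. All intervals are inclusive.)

Need earliest j ≥ 2 with (left ∨ ¬down), and ¬left at every k in [2,j-1].
  j=2: rhs fails.
  j=3: rhs fails.
  j=4: rhs holds; lhs holds on [2,3]. k = 2.

2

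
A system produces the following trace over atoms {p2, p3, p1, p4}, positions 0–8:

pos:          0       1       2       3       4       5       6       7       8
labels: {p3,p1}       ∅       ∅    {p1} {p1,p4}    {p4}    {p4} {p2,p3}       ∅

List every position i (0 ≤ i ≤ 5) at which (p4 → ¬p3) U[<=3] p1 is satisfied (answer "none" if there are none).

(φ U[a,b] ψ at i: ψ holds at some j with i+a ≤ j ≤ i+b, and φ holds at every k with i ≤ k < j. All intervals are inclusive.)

0, 1, 2, 3, 4

Evaluate at each i in [0,5]:
  i=0: ✓ (rhs at j=0)
  i=1: ✓ (rhs at j=3; lhs holds on [1,2])
  i=2: ✓ (rhs at j=3; lhs holds on [2,2])
  i=3: ✓ (rhs at j=3)
  i=4: ✓ (rhs at j=4)
  i=5: ✗ (no rhs in [5,8])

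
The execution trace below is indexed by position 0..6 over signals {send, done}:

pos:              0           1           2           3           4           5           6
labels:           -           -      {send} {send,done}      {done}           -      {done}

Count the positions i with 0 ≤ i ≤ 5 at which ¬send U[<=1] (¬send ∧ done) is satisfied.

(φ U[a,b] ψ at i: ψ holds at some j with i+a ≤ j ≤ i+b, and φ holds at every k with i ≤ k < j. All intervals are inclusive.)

2

Evaluate at each i in [0,5]:
  i=0: ✗ (no rhs in [0,1])
  i=1: ✗ (no rhs in [1,2])
  i=2: ✗ (no rhs in [2,3])
  i=3: ✗ (lhs fails at k=3 before rhs at j=4)
  i=4: ✓ (rhs at j=4)
  i=5: ✓ (rhs at j=6; lhs holds on [5,5])
Positions where it holds: {4, 5} → 2.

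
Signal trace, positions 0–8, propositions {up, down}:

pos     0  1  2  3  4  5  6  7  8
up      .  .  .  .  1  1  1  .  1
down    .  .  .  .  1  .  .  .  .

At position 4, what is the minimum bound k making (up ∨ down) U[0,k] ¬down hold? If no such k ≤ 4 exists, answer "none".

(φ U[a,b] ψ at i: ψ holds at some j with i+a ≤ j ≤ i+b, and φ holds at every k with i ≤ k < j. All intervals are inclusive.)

1

Need earliest j ≥ 4 with ¬down, and (up ∨ down) at every k in [4,j-1].
  j=4: rhs fails.
  j=5: rhs holds; lhs holds on [4,4]. k = 1.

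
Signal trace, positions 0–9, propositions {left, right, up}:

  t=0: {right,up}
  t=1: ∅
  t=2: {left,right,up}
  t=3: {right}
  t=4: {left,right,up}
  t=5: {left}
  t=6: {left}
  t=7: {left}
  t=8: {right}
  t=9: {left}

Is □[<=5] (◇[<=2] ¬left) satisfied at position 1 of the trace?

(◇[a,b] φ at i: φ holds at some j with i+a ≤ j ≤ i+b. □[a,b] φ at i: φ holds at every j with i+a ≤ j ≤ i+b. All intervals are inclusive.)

No

Check ◇[<=2] ¬left at every j in [1,6]:
  j=1: holds (witness at 1)
  j=2: holds (witness at 3)
  j=3: holds (witness at 3)
  j=4: fails (none in [4,6])
  j=5: fails (none in [5,7])
  j=6: holds (witness at 8)
Fails at j=4 → formula fails.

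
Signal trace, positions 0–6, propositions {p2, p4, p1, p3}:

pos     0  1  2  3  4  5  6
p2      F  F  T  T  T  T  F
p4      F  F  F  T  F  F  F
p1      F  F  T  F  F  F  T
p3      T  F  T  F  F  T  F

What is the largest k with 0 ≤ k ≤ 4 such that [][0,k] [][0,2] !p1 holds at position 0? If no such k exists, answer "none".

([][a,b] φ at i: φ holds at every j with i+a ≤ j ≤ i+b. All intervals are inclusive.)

[][0,2] !p1 must hold from j=0 onward; find where it first fails.
  j=0: fails → no k works.

none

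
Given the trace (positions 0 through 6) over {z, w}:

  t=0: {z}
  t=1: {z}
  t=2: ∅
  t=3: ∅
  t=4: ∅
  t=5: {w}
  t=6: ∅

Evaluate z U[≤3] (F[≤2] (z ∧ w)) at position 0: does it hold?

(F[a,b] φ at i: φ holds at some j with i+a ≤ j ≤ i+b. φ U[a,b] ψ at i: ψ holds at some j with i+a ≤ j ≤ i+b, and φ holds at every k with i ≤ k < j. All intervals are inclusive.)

Need some j in [0,3] with F[≤2] (z ∧ w), and z at every k in [0,j-1].
  j=0: F[≤2] (z ∧ w) — fails (none in [0,2]).
  j=1: F[≤2] (z ∧ w) — fails (none in [1,3]).
  j=2: F[≤2] (z ∧ w) — fails (none in [2,4]).
  j=3: F[≤2] (z ∧ w) — fails (none in [3,5]).
No j in the window works → until fails.

Does not hold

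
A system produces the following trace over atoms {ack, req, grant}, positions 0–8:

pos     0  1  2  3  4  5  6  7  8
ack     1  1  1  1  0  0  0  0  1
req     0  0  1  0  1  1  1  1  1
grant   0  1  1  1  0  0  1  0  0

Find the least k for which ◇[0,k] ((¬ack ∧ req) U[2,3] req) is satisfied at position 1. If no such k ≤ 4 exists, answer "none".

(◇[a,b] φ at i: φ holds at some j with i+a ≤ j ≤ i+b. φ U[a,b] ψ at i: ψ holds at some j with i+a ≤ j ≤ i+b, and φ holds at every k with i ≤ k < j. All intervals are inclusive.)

3

Scan j = 1,2,… for ((¬ack ∧ req) U[2,3] req):
  j=1: fails
  j=2: fails
  j=3: fails
  j=4: holds
First hit at j=4, so smallest k = 4-1 = 3.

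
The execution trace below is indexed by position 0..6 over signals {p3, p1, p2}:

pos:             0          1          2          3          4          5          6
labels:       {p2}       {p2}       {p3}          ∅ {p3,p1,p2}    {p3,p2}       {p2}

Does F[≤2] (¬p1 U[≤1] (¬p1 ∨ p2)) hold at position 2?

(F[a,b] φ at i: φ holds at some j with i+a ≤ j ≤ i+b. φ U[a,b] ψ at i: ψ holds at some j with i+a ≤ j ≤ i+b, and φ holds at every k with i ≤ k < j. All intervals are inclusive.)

Yes

Check (¬p1 U[≤1] (¬p1 ∨ p2)) at each j in [2,4]:
  j=2: holds
  j=3: holds
  j=4: holds
Found at j=2 → formula holds.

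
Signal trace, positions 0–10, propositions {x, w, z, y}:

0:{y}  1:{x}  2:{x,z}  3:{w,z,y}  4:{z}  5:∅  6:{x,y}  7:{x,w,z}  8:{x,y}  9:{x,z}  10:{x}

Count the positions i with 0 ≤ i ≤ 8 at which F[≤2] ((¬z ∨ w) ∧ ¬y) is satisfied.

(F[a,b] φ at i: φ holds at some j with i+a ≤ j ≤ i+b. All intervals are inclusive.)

Evaluate at each i in [0,8]:
  i=0: ✓ (witness j=1)
  i=1: ✓ (witness j=1)
  i=2: ✗ (none in [2,4])
  i=3: ✓ (witness j=5)
  i=4: ✓ (witness j=5)
  i=5: ✓ (witness j=5)
  i=6: ✓ (witness j=7)
  i=7: ✓ (witness j=7)
  i=8: ✓ (witness j=10)
Positions where it holds: {0, 1, 3, 4, 5, 6, 7, 8} → 8.

8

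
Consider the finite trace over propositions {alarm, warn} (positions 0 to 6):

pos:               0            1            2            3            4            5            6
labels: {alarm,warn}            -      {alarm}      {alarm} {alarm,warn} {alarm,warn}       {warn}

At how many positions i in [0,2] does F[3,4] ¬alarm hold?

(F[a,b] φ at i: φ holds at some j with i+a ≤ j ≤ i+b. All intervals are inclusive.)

Evaluate at each i in [0,2]:
  i=0: ✗ (none in [3,4])
  i=1: ✗ (none in [4,5])
  i=2: ✓ (witness j=6)
Positions where it holds: {2} → 1.

1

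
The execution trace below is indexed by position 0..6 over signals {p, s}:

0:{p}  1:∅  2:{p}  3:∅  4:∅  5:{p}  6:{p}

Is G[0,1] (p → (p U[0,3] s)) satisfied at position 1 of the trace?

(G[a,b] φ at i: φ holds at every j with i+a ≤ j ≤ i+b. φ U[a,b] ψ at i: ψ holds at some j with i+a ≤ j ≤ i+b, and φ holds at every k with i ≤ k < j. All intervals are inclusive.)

Check (p → (p U[0,3] s)) at every j in [1,2]:
  j=1: antecedent false → ✓
  j=2: antecedent true; consequent fails → ✗
Fails at j=2 → formula fails.

Does not hold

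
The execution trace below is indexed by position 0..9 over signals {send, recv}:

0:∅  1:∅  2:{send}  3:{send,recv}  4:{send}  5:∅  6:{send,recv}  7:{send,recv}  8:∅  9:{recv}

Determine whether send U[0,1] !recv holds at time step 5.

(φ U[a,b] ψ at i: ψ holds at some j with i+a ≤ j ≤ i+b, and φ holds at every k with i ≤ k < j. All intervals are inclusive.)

Yes

Need some j in [5,6] with !recv, and send at every k in [5,j-1].
  j=5: !recv holds; no prefix to check → satisfied.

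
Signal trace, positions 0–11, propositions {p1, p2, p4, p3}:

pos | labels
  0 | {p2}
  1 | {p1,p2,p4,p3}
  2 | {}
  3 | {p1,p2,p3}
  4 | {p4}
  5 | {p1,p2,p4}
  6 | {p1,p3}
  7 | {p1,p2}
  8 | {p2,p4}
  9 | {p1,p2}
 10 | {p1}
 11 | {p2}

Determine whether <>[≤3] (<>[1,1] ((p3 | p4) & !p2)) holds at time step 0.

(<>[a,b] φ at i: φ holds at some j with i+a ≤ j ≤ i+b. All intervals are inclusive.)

True

Check <>[1,1] ((p3 | p4) & !p2) at each j in [0,3]:
  j=0: fails (none in [1,1])
  j=1: fails (none in [2,2])
  j=2: fails (none in [3,3])
  j=3: holds (witness at 4)
Found at j=3 → formula holds.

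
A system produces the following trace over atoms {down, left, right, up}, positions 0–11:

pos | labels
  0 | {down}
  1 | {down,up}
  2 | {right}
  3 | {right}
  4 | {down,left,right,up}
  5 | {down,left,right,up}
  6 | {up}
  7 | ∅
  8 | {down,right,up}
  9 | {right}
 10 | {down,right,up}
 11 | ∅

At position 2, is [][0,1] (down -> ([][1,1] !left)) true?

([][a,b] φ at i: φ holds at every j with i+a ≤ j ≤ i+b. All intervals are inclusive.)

Check (down -> ([][1,1] !left)) at every j in [2,3]:
  j=2: antecedent false → ✓
  j=3: antecedent false → ✓
All positions satisfy it → formula holds.

True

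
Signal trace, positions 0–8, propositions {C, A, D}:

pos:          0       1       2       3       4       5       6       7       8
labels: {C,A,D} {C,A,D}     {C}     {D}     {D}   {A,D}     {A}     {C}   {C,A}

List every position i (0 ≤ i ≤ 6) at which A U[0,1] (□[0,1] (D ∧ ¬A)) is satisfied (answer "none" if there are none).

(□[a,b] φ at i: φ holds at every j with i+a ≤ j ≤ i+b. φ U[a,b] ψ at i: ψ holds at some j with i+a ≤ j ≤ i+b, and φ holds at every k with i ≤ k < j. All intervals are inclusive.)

Evaluate at each i in [0,6]:
  i=0: ✗ (no rhs in [0,1])
  i=1: ✗ (no rhs in [1,2])
  i=2: ✗ (lhs fails at k=2 before rhs at j=3)
  i=3: ✓ (rhs at j=3)
  i=4: ✗ (no rhs in [4,5])
  i=5: ✗ (no rhs in [5,6])
  i=6: ✗ (no rhs in [6,7])

3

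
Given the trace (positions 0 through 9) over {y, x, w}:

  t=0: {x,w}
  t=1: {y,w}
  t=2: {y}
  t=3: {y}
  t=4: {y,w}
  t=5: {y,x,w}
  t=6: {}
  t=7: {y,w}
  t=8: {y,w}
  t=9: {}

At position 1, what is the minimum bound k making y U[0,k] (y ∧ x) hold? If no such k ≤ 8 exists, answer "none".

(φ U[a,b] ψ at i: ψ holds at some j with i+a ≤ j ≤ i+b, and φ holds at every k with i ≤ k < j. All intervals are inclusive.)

Need earliest j ≥ 1 with (y ∧ x), and y at every k in [1,j-1].
  j=1: rhs fails.
  j=2: rhs fails.
  j=3: rhs fails.
  j=4: rhs fails.
  j=5: rhs holds; lhs holds on [1,4]. k = 4.

4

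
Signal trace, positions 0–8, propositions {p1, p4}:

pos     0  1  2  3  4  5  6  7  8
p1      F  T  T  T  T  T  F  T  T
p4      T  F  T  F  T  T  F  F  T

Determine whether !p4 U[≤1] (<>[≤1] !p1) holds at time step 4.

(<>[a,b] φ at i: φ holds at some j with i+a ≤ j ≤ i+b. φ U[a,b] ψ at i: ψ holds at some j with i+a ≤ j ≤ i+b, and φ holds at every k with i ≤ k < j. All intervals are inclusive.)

Need some j in [4,5] with <>[≤1] !p1, and !p4 at every k in [4,j-1].
  j=4: <>[≤1] !p1 — fails (none in [4,5]).
  j=5: <>[≤1] !p1 holds, but !p4 fails at k=4 → not this j.
No j in the window works → until fails.

Does not hold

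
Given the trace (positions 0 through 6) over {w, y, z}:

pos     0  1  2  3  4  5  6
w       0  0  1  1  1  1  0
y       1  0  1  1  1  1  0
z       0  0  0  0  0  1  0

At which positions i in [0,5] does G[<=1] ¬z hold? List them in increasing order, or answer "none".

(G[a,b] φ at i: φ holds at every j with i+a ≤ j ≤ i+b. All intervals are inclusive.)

Evaluate at each i in [0,5]:
  i=0: ✓ (all of [0,1])
  i=1: ✓ (all of [1,2])
  i=2: ✓ (all of [2,3])
  i=3: ✓ (all of [3,4])
  i=4: ✗ (fails at j=5)
  i=5: ✗ (fails at j=5)

0, 1, 2, 3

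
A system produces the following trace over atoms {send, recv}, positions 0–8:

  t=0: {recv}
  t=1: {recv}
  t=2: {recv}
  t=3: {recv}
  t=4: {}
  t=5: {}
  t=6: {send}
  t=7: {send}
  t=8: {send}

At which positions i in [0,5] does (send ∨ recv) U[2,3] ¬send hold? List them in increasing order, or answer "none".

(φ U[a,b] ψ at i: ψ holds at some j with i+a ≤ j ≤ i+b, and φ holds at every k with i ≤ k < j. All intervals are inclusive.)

Evaluate at each i in [0,5]:
  i=0: ✓ (rhs at j=2; lhs holds on [0,1])
  i=1: ✓ (rhs at j=3; lhs holds on [1,2])
  i=2: ✓ (rhs at j=4; lhs holds on [2,3])
  i=3: ✗ (lhs fails at k=4 before rhs at j=5)
  i=4: ✗ (no rhs in [6,7])
  i=5: ✗ (no rhs in [7,8])

0, 1, 2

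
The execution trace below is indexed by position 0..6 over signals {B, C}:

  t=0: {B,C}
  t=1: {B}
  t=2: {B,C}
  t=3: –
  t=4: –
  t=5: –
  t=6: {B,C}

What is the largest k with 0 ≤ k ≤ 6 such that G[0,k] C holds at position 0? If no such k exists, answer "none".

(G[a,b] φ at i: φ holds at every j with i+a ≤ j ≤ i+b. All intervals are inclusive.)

C must hold from j=0 onward; find where it first fails.
  j=0: holds
  j=1: fails
Holds on [0,0], so largest k = 0.

0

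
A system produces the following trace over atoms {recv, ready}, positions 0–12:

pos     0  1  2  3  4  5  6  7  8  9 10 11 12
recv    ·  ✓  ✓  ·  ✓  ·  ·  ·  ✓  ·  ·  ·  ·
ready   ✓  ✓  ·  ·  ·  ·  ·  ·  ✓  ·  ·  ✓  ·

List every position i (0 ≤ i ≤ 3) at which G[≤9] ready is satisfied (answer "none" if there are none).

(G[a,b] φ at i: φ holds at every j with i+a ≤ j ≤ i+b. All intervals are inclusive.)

Evaluate at each i in [0,3]:
  i=0: ✗ (fails at j=2)
  i=1: ✗ (fails at j=2)
  i=2: ✗ (fails at j=2)
  i=3: ✗ (fails at j=3)

none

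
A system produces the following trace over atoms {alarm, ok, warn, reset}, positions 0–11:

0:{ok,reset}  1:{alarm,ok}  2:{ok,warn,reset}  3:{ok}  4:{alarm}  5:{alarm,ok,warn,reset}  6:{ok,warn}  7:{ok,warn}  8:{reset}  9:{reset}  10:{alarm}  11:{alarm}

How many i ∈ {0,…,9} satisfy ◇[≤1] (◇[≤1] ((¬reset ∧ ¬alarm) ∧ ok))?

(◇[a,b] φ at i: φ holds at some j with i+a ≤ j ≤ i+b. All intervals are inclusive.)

Evaluate at each i in [0,9]:
  i=0: ✗ (none in [0,1])
  i=1: ✓ (witness j=2)
  i=2: ✓ (witness j=2)
  i=3: ✓ (witness j=3)
  i=4: ✓ (witness j=5)
  i=5: ✓ (witness j=5)
  i=6: ✓ (witness j=6)
  i=7: ✓ (witness j=7)
  i=8: ✗ (none in [8,9])
  i=9: ✗ (none in [9,10])
Positions where it holds: {1, 2, 3, 4, 5, 6, 7} → 7.

7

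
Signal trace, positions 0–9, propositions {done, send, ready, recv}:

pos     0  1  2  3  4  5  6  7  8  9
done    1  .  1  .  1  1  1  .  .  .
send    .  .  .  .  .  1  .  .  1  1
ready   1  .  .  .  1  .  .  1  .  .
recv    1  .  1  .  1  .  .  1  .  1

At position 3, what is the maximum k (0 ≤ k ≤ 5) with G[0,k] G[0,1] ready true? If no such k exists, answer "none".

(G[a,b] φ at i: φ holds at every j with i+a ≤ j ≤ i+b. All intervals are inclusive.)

G[0,1] ready must hold from j=3 onward; find where it first fails.
  j=3: fails → no k works.

none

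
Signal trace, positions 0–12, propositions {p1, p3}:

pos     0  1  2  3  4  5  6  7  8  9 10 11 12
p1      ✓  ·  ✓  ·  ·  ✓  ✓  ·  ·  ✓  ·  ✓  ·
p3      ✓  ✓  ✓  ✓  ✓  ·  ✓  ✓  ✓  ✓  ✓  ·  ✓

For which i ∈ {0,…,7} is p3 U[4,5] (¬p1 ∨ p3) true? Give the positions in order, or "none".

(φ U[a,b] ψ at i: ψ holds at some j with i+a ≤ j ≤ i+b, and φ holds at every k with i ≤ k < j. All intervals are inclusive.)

Evaluate at each i in [0,7]:
  i=0: ✓ (rhs at j=4; lhs holds on [0,3])
  i=1: ✗ (lhs fails at k=5 before rhs at j=6)
  i=2: ✗ (lhs fails at k=5 before rhs at j=6)
  i=3: ✗ (lhs fails at k=5 before rhs at j=7)
  i=4: ✗ (lhs fails at k=5 before rhs at j=8)
  i=5: ✗ (lhs fails at k=5 before rhs at j=9)
  i=6: ✓ (rhs at j=10; lhs holds on [6,9])
  i=7: ✗ (lhs fails at k=11 before rhs at j=12)

0, 6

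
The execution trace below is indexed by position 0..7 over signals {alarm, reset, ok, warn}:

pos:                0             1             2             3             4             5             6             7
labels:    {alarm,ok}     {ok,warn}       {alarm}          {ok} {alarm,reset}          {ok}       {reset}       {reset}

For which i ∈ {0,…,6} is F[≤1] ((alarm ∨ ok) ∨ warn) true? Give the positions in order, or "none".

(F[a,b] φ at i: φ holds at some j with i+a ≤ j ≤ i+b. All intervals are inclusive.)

0, 1, 2, 3, 4, 5

Evaluate at each i in [0,6]:
  i=0: ✓ (witness j=0)
  i=1: ✓ (witness j=1)
  i=2: ✓ (witness j=2)
  i=3: ✓ (witness j=3)
  i=4: ✓ (witness j=4)
  i=5: ✓ (witness j=5)
  i=6: ✗ (none in [6,7])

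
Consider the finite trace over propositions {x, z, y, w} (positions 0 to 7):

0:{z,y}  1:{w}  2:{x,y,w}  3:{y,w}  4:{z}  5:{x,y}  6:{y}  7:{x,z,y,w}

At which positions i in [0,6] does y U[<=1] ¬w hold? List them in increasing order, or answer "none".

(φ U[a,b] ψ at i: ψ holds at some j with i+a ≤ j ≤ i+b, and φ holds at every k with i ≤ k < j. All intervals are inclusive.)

Evaluate at each i in [0,6]:
  i=0: ✓ (rhs at j=0)
  i=1: ✗ (no rhs in [1,2])
  i=2: ✗ (no rhs in [2,3])
  i=3: ✓ (rhs at j=4; lhs holds on [3,3])
  i=4: ✓ (rhs at j=4)
  i=5: ✓ (rhs at j=5)
  i=6: ✓ (rhs at j=6)

0, 3, 4, 5, 6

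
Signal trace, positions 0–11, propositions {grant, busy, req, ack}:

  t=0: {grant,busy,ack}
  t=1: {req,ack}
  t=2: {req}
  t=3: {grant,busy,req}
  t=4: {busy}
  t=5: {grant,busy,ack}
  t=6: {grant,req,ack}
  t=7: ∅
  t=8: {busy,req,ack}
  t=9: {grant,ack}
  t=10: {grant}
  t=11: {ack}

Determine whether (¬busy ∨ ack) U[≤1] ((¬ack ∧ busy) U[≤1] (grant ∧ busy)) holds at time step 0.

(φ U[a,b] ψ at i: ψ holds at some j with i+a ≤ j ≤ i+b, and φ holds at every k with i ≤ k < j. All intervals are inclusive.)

Need some j in [0,1] with ((¬ack ∧ busy) U[≤1] (grant ∧ busy)), and (¬busy ∨ ack) at every k in [0,j-1].
  j=0: ((¬ack ∧ busy) U[≤1] (grant ∧ busy)) holds; no prefix to check → satisfied.

Yes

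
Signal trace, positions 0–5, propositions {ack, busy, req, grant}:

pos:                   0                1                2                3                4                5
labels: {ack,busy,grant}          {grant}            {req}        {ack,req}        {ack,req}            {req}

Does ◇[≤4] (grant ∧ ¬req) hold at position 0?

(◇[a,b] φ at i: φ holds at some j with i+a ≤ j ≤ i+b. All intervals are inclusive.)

Check (grant ∧ ¬req) at each j in [0,4]:
  j=0: true
  j=1: true
  j=2: false
  j=3: false
  j=4: false
Found at j=0 → formula holds.

True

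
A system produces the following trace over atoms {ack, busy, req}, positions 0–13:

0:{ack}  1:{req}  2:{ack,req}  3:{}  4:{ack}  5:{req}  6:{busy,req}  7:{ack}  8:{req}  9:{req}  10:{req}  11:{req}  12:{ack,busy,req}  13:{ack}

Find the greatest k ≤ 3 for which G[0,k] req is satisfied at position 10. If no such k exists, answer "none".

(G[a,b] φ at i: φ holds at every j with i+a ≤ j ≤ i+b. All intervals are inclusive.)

req must hold from j=10 onward; find where it first fails.
  j=10: holds
  j=11: holds
  j=12: holds
  j=13: fails
Holds on [10,12], so largest k = 2.

2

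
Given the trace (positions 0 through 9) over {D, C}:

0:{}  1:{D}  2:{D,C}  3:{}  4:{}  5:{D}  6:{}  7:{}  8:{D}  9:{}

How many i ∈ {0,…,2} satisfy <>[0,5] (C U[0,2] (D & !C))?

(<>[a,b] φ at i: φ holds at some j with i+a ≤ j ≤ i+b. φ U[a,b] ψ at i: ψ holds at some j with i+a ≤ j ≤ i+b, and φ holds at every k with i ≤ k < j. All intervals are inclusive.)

Evaluate at each i in [0,2]:
  i=0: ✓ (witness j=1)
  i=1: ✓ (witness j=1)
  i=2: ✓ (witness j=5)
Positions where it holds: {0, 1, 2} → 3.

3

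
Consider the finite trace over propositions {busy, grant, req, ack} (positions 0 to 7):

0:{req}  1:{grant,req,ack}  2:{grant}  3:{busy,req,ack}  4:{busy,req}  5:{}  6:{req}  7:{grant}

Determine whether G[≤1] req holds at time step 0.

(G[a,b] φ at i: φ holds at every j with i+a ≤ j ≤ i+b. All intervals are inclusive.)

Check req at every j in [0,1]:
  j=0: true
  j=1: true
All positions satisfy it → formula holds.

Holds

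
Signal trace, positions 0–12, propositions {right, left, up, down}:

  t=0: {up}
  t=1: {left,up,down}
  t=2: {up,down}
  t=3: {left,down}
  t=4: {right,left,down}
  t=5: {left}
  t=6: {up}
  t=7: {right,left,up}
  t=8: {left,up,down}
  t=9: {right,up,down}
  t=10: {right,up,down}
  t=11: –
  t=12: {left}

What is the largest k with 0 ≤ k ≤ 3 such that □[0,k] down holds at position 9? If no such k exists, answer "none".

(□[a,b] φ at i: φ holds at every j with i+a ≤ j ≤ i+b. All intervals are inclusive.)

1

down must hold from j=9 onward; find where it first fails.
  j=9: holds
  j=10: holds
  j=11: fails
Holds on [9,10], so largest k = 1.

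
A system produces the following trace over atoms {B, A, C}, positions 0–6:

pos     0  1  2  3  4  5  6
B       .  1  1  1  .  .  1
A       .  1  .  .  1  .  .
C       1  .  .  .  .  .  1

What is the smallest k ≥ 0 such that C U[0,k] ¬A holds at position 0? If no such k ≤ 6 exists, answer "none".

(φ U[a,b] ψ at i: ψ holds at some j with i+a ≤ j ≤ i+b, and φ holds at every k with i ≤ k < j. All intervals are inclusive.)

Need earliest j ≥ 0 with ¬A, and C at every k in [0,j-1].
  j=0: rhs holds (empty prefix). k = 0.

0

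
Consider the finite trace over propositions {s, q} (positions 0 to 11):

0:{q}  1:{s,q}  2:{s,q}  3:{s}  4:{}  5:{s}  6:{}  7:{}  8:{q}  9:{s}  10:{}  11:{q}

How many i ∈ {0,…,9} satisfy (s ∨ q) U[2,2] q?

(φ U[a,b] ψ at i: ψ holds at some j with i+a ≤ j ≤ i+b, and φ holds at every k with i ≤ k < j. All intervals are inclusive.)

Evaluate at each i in [0,9]:
  i=0: ✓ (rhs at j=2; lhs holds on [0,1])
  i=1: ✗ (no rhs in [3,3])
  i=2: ✗ (no rhs in [4,4])
  i=3: ✗ (no rhs in [5,5])
  i=4: ✗ (no rhs in [6,6])
  i=5: ✗ (no rhs in [7,7])
  i=6: ✗ (lhs fails at k=6 before rhs at j=8)
  i=7: ✗ (no rhs in [9,9])
  i=8: ✗ (no rhs in [10,10])
  i=9: ✗ (lhs fails at k=10 before rhs at j=11)
Positions where it holds: {0} → 1.

1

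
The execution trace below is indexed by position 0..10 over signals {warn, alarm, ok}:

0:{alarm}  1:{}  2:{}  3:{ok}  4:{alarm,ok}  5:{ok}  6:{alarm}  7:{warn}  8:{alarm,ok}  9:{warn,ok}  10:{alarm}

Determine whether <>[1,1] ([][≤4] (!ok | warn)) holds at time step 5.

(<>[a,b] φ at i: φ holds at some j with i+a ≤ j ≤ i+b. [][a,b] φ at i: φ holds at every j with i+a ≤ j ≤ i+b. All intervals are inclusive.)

Check [][≤4] (!ok | warn) at each j in [6,6]:
  j=6: fails at 8
No position in the window satisfies it → formula fails.

Does not hold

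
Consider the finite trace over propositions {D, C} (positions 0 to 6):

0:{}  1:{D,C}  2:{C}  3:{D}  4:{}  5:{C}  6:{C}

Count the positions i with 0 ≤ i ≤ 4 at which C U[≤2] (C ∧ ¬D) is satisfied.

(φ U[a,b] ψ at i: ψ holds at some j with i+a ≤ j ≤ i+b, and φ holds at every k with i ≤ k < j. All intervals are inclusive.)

2

Evaluate at each i in [0,4]:
  i=0: ✗ (lhs fails at k=0 before rhs at j=2)
  i=1: ✓ (rhs at j=2; lhs holds on [1,1])
  i=2: ✓ (rhs at j=2)
  i=3: ✗ (lhs fails at k=3 before rhs at j=5)
  i=4: ✗ (lhs fails at k=4 before rhs at j=5)
Positions where it holds: {1, 2} → 2.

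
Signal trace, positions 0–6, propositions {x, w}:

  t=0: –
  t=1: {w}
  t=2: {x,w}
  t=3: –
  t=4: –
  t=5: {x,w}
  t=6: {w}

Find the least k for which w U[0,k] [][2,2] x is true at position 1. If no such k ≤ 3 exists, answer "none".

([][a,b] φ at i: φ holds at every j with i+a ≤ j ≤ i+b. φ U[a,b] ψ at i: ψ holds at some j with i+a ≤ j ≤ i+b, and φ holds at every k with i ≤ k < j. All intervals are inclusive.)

Need earliest j ≥ 1 with [][2,2] x, and w at every k in [1,j-1].
  j=1: rhs fails.
  j=2: rhs fails.
  j=3: rhs holds; lhs holds on [1,2]. k = 2.

2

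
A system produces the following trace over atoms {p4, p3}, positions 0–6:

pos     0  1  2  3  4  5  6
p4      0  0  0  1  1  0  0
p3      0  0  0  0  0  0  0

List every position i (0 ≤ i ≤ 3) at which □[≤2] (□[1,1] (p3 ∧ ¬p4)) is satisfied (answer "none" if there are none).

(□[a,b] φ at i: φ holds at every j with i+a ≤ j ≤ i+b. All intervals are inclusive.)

none

Evaluate at each i in [0,3]:
  i=0: ✗ (fails at j=0)
  i=1: ✗ (fails at j=1)
  i=2: ✗ (fails at j=2)
  i=3: ✗ (fails at j=3)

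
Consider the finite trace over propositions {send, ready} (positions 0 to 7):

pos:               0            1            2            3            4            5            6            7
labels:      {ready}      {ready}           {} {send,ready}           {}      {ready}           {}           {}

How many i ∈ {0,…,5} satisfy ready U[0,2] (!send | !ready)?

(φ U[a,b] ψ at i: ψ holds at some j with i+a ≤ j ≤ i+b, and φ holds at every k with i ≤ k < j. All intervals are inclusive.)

Evaluate at each i in [0,5]:
  i=0: ✓ (rhs at j=0)
  i=1: ✓ (rhs at j=1)
  i=2: ✓ (rhs at j=2)
  i=3: ✓ (rhs at j=4; lhs holds on [3,3])
  i=4: ✓ (rhs at j=4)
  i=5: ✓ (rhs at j=5)
Positions where it holds: {0, 1, 2, 3, 4, 5} → 6.

6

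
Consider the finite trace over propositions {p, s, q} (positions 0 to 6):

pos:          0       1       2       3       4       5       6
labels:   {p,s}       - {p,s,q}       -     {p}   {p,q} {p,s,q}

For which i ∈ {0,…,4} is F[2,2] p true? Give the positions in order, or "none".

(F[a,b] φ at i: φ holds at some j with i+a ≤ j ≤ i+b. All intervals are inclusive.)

0, 2, 3, 4

Evaluate at each i in [0,4]:
  i=0: ✓ (witness j=2)
  i=1: ✗ (none in [3,3])
  i=2: ✓ (witness j=4)
  i=3: ✓ (witness j=5)
  i=4: ✓ (witness j=6)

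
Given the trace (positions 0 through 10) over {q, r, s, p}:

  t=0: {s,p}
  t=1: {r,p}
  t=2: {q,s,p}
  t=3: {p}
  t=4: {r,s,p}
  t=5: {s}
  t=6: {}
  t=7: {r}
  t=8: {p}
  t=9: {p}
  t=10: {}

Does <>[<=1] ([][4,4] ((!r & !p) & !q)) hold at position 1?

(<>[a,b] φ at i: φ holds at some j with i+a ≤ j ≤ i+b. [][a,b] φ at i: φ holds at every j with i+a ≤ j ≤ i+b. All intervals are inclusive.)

Yes

Check [][4,4] ((!r & !p) & !q) at each j in [1,2]:
  j=1: holds on [5,5]
  j=2: holds on [6,6]
Found at j=1 → formula holds.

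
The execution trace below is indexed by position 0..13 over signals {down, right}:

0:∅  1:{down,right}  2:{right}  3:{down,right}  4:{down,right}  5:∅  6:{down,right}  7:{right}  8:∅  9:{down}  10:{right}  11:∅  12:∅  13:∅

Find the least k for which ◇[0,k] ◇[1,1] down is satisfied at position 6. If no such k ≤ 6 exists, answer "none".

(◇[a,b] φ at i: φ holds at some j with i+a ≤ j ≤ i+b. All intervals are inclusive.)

Scan j = 6,7,… for ◇[1,1] down:
  j=6: fails
  j=7: fails
  j=8: holds
First hit at j=8, so smallest k = 8-6 = 2.

2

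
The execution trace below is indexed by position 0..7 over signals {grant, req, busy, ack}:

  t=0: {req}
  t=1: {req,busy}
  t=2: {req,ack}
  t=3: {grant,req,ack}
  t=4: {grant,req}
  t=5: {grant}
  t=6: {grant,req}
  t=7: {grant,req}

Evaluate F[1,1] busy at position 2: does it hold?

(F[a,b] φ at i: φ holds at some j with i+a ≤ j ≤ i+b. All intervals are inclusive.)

No

Check busy at each j in [3,3]:
  j=3: false
No position in the window satisfies it → formula fails.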